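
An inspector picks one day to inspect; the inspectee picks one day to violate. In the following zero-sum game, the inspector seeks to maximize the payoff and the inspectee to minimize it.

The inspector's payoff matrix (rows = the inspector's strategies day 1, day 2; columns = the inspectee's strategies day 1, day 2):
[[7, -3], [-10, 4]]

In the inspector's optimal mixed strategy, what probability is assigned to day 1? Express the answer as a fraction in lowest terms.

Row minima are -3 and -10, so the inspector's maximin is -3; column maxima are 7 and 4, so the inspectee's minimax is 4. These differ, so the equilibrium is in mixed strategies.
Let the inspector play day 1 with probability p. The inspectee is indifferent when 7p − 10(1−p) = −3p + 4(1−p), giving p = 7/12.

7/12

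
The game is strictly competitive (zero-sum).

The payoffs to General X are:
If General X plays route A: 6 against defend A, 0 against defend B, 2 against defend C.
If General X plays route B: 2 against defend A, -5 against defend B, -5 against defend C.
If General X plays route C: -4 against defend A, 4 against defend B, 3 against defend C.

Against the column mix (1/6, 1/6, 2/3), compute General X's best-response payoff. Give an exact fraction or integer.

7/3

route A: (6)·(1/6) + (0)·(1/6) + (2)·(2/3) = 7/3.
route B: (2)·(1/6) + (-5)·(1/6) + (-5)·(2/3) = -23/6.
route C: (-4)·(1/6) + (4)·(1/6) + (3)·(2/3) = 2.
The best pure response is route A with expected payoff 7/3.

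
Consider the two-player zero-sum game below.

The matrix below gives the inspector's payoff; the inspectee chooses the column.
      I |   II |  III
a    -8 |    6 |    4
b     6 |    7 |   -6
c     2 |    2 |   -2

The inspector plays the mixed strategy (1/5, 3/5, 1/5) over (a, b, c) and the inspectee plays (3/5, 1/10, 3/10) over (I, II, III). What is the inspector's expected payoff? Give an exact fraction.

53/50

Against (3/5, 1/10, 3/10), each row's expected payoff is a: -3; b: 5/2; c: 4/5.
Taking the (1/5, 3/5, 1/5)-weighted average: (1/5)·(-3) + (3/5)·(5/2) + (1/5)·(4/5) = 53/50.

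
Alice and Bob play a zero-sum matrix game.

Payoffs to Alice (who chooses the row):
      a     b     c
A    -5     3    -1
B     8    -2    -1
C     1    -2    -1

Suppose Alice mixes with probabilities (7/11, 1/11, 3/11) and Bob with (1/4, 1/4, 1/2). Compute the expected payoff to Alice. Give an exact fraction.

-3/4

Against (1/4, 1/4, 1/2), each row's expected payoff is A: -1; B: 1; C: -3/4.
Taking the (7/11, 1/11, 3/11)-weighted average: (7/11)·(-1) + (1/11)·(1) + (3/11)·(-3/4) = -3/4.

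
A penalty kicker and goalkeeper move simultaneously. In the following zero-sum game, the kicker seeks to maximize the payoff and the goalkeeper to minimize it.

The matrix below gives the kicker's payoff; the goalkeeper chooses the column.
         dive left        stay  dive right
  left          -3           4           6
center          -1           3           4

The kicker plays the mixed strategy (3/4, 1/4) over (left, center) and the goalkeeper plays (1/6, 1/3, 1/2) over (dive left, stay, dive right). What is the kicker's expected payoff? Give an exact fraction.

43/12

Against (1/6, 1/3, 1/2), each row's expected payoff is left: 23/6; center: 17/6.
Taking the (3/4, 1/4)-weighted average: (3/4)·(23/6) + (1/4)·(17/6) = 43/12.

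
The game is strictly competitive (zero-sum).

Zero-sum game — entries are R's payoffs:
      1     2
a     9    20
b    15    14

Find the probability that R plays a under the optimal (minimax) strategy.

1/12

Row minima are 9 and 14, so R's maximin is 14; column maxima are 15 and 20, so C's minimax is 15. These differ, so the equilibrium is in mixed strategies.
Let R play a with probability p. C is indifferent when 9p + 15(1−p) = 20p + 14(1−p), giving p = 1/12.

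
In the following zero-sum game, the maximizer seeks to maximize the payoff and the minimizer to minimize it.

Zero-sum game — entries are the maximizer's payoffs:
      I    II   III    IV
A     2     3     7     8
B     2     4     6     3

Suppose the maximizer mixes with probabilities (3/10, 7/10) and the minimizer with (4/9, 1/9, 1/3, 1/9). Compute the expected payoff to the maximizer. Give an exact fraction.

Against (4/9, 1/9, 1/3, 1/9), each row's expected payoff is A: 40/9; B: 11/3.
Taking the (3/10, 7/10)-weighted average: (3/10)·(40/9) + (7/10)·(11/3) = 39/10.

39/10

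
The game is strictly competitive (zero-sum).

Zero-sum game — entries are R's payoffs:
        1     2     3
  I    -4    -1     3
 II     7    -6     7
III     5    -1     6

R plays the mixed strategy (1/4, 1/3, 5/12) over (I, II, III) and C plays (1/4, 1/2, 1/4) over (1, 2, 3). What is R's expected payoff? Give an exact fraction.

11/12

Against (1/4, 1/2, 1/4), each row's expected payoff is I: -3/4; II: 1/2; III: 9/4.
Taking the (1/4, 1/3, 5/12)-weighted average: (1/4)·(-3/4) + (1/3)·(1/2) + (5/12)·(9/4) = 11/12.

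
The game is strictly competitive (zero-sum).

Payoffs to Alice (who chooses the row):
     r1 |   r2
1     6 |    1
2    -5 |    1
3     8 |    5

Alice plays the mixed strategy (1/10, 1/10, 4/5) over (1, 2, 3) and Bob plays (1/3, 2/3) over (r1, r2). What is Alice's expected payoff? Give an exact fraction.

149/30

Against (1/3, 2/3), each row's expected payoff is 1: 8/3; 2: -1; 3: 6.
Taking the (1/10, 1/10, 4/5)-weighted average: (1/10)·(8/3) + (1/10)·(-1) + (4/5)·(6) = 149/30.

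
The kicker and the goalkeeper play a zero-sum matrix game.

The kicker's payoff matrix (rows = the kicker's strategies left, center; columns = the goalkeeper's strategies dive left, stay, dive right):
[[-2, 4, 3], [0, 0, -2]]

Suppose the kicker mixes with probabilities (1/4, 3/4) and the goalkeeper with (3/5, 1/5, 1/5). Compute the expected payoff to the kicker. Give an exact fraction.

-1/4

Against (3/5, 1/5, 1/5), each row's expected payoff is left: 1/5; center: -2/5.
Taking the (1/4, 3/4)-weighted average: (1/4)·(1/5) + (3/4)·(-2/5) = -1/4.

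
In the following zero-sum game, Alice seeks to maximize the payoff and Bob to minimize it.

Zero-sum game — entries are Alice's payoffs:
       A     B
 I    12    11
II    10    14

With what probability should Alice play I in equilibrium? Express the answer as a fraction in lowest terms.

4/5

Row minima are 11 and 10, so Alice's maximin is 11; column maxima are 12 and 14, so Bob's minimax is 12. These differ, so the equilibrium is in mixed strategies.
Let Alice play I with probability p. Bob is indifferent when 12p + 10(1−p) = 11p + 14(1−p), giving p = 4/5.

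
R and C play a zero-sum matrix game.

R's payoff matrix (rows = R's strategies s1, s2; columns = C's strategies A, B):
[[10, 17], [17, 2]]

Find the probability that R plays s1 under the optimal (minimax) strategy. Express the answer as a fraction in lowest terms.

Row minima are 10 and 2, so R's maximin is 10; column maxima are 17 and 17, so C's minimax is 17. These differ, so the equilibrium is in mixed strategies.
Let R play s1 with probability p. C is indifferent when 10p + 17(1−p) = 17p + 2(1−p), giving p = 15/22.

15/22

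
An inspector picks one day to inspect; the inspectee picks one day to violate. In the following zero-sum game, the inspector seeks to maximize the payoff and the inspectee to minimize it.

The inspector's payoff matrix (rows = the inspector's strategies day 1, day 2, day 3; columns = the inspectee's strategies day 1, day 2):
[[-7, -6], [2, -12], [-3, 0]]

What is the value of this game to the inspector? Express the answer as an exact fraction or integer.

-36/17

Row day 1 is strictly dominated by row day 3, so the inspector never plays it.
The remaining 2×2 game on (day 2, day 3) × (day 1, day 2) has no saddle point. Let the inspector play day 2 with probability p; indifference gives 2p − 3(1−p) = −12p, so p = 3/17.
Similarly the inspectee's optimal q on day 1 is 12/17, and the value is 2·(12/17) + (-12)·(5/17) = -36/17.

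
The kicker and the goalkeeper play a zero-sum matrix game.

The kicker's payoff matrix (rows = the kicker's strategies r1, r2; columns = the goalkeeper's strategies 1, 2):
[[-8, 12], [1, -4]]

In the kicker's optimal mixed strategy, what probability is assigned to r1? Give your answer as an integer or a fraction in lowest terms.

1/5

Row minima are -8 and -4, so the kicker's maximin is -4; column maxima are 1 and 12, so the goalkeeper's minimax is 1. These differ, so the equilibrium is in mixed strategies.
Let the kicker play r1 with probability p. The goalkeeper is indifferent when −8p + (1−p) = 12p − 4(1−p), giving p = 1/5.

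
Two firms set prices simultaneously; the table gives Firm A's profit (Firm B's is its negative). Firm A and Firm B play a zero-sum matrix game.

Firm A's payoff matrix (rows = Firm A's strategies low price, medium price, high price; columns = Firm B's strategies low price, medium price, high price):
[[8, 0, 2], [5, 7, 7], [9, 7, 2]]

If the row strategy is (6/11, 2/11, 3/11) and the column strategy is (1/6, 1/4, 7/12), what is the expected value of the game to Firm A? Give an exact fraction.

Against (1/6, 1/4, 7/12), each row's expected payoff is low price: 5/2; medium price: 20/3; high price: 53/12.
Taking the (6/11, 2/11, 3/11)-weighted average: (6/11)·(5/2) + (2/11)·(20/3) + (3/11)·(53/12) = 499/132.

499/132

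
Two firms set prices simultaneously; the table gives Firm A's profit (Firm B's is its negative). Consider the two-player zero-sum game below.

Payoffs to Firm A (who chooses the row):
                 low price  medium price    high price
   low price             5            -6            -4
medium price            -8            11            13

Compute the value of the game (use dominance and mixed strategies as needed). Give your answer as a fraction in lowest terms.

Column high price is strictly dominated by medium price for Firm B (it gives Firm A more in every row).
The remaining 2×2 game on (low price, medium price) × (low price, medium price) has no saddle point. Let Firm A play low price with probability p; indifference gives 5p − 8(1−p) = −6p + 11(1−p), so p = 19/30.
Similarly Firm B's optimal q on low price is 17/30, and the value is 5·(17/30) + (-6)·(13/30) = 7/30.

7/30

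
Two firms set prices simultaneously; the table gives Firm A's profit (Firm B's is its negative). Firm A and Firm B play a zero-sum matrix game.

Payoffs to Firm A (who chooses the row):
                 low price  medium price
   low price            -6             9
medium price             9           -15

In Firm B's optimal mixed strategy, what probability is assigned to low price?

8/13

Row minima are -6 and -15, so Firm A's maximin is -6; column maxima are 9 and 9, so Firm B's minimax is 9. These differ, so the equilibrium is in mixed strategies.
Let Firm B play low price with probability q. Firm A is indifferent when −6q + 9(1−q) = 9q − 15(1−q), giving q = 8/13.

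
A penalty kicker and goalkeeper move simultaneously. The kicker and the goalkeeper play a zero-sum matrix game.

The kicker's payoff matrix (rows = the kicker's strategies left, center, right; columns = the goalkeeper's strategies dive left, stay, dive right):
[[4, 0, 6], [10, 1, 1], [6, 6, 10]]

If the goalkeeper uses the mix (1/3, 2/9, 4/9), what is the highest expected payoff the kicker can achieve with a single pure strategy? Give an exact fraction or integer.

left: (4)·(1/3) + (0)·(2/9) + (6)·(4/9) = 4.
center: (10)·(1/3) + (1)·(2/9) + (1)·(4/9) = 4.
right: (6)·(1/3) + (6)·(2/9) + (10)·(4/9) = 70/9.
The best pure response is right with expected payoff 70/9.

70/9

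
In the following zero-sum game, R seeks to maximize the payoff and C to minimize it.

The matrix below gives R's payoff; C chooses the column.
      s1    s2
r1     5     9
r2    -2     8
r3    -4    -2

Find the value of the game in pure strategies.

Row minima: 5, -2, -4 → R's maximin is 5.
Column maxima: 5, 9 → C's minimax is 5.
They coincide at (r1, s1), so the value is 5.

5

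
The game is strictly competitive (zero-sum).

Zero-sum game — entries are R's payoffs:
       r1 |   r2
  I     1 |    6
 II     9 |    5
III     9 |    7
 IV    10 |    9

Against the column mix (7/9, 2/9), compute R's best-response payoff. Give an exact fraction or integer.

88/9

I: (1)·(7/9) + (6)·(2/9) = 19/9.
II: (9)·(7/9) + (5)·(2/9) = 73/9.
III: (9)·(7/9) + (7)·(2/9) = 77/9.
IV: (10)·(7/9) + (9)·(2/9) = 88/9.
The best pure response is IV with expected payoff 88/9.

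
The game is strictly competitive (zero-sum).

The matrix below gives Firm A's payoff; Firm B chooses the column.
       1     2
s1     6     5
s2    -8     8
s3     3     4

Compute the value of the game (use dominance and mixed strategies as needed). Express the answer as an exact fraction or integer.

88/17

Row s3 is strictly dominated by row s1, so Firm A never plays it.
The remaining 2×2 game on (s1, s2) × (1, 2) has no saddle point. Let Firm A play s1 with probability p; indifference gives 6p − 8(1−p) = 5p + 8(1−p), so p = 16/17.
Similarly Firm B's optimal q on 1 is 3/17, and the value is 6·(3/17) + (5)·(14/17) = 88/17.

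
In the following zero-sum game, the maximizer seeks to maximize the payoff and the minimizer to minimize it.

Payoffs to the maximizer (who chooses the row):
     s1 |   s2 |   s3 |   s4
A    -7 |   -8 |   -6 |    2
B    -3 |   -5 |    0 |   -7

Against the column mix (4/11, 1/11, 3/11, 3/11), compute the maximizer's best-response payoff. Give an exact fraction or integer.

A: (-7)·(4/11) + (-8)·(1/11) + (-6)·(3/11) + (2)·(3/11) = -48/11.
B: (-3)·(4/11) + (-5)·(1/11) + (0)·(3/11) + (-7)·(3/11) = -38/11.
The best pure response is B with expected payoff -38/11.

-38/11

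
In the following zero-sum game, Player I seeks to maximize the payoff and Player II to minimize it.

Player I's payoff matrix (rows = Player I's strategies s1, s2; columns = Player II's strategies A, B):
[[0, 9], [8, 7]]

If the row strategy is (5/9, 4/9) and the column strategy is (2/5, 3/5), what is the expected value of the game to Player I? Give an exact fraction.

283/45

Against (2/5, 3/5), each row's expected payoff is s1: 27/5; s2: 37/5.
Taking the (5/9, 4/9)-weighted average: (5/9)·(27/5) + (4/9)·(37/5) = 283/45.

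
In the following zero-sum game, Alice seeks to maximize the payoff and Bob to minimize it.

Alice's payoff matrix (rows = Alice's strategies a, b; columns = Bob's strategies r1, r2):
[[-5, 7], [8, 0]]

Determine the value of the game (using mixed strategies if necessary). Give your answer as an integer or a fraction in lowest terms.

14/5

Row minima are -5 and 0, so Alice's maximin is 0; column maxima are 8 and 7, so Bob's minimax is 7. These differ, so the equilibrium is in mixed strategies.
Let Alice play a with probability p. Bob is indifferent when −5p + 8(1−p) = 7p, giving p = 2/5.
Let Bob play r1 with probability q. Alice is indifferent when −5q + 7(1−q) = 8q, giving q = 7/20.
The value is -5·(7/20) + (7)·(13/20) = 14/5.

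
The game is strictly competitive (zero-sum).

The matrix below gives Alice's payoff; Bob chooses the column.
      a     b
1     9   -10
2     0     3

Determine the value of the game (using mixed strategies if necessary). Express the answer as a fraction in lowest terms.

27/22

Row minima are -10 and 0, so Alice's maximin is 0; column maxima are 9 and 3, so Bob's minimax is 3. These differ, so the equilibrium is in mixed strategies.
Let Alice play 1 with probability p. Bob is indifferent when 9p = −10p + 3(1−p), giving p = 3/22.
Let Bob play a with probability q. Alice is indifferent when 9q − 10(1−q) = 3(1−q), giving q = 13/22.
The value is 9·(13/22) + (-10)·(9/22) = 27/22.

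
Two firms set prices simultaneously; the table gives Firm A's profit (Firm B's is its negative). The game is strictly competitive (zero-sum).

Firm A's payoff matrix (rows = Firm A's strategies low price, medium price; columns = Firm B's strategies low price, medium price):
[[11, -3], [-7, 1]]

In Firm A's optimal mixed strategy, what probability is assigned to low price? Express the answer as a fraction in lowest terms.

4/11

Row minima are -3 and -7, so Firm A's maximin is -3; column maxima are 11 and 1, so Firm B's minimax is 1. These differ, so the equilibrium is in mixed strategies.
Let Firm A play low price with probability p. Firm B is indifferent when 11p − 7(1−p) = −3p + (1−p), giving p = 4/11.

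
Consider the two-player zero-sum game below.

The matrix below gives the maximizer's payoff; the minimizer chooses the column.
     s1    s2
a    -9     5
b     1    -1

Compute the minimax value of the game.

Row minima are -9 and -1, so the maximizer's maximin is -1; column maxima are 1 and 5, so the minimizer's minimax is 1. These differ, so the equilibrium is in mixed strategies.
Let the maximizer play a with probability p. The minimizer is indifferent when −9p + (1−p) = 5p − (1−p), giving p = 1/8.
Let the minimizer play s1 with probability q. The maximizer is indifferent when −9q + 5(1−q) = q − (1−q), giving q = 3/8.
The value is -9·(3/8) + (5)·(5/8) = -1/4.

-1/4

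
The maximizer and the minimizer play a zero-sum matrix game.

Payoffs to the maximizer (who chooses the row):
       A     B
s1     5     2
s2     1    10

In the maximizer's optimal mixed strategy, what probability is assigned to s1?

3/4

Row minima are 2 and 1, so the maximizer's maximin is 2; column maxima are 5 and 10, so the minimizer's minimax is 5. These differ, so the equilibrium is in mixed strategies.
Let the maximizer play s1 with probability p. The minimizer is indifferent when 5p + (1−p) = 2p + 10(1−p), giving p = 3/4.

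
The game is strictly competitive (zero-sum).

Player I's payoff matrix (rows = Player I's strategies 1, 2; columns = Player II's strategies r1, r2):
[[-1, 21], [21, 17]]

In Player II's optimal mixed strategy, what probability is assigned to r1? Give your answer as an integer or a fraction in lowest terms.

Row minima are -1 and 17, so Player I's maximin is 17; column maxima are 21 and 21, so Player II's minimax is 21. These differ, so the equilibrium is in mixed strategies.
Let Player II play r1 with probability q. Player I is indifferent when −q + 21(1−q) = 21q + 17(1−q), giving q = 2/13.

2/13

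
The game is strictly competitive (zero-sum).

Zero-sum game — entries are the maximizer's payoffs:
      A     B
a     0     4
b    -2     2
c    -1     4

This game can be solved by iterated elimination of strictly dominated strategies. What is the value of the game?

Column B is strictly dominated by A for the minimizer (0<4, -2<2, -1<4); eliminate B.
Row c is strictly dominated by row a (0>-1); eliminate c.
Row b is strictly dominated by row a (0>-2); eliminate b.
Only (a, A) remains, with payoff 0.

0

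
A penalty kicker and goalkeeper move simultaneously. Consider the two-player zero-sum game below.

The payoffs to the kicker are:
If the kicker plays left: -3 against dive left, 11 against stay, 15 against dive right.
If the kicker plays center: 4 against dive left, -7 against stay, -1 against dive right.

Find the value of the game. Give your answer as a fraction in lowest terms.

Column dive right is strictly dominated by stay for the goalkeeper (it gives the kicker more in every row).
The remaining 2×2 game on (left, center) × (dive left, stay) has no saddle point. Let the kicker play left with probability p; indifference gives −3p + 4(1−p) = 11p − 7(1−p), so p = 11/25.
Similarly the goalkeeper's optimal q on dive left is 18/25, and the value is -3·(18/25) + (11)·(7/25) = 23/25.

23/25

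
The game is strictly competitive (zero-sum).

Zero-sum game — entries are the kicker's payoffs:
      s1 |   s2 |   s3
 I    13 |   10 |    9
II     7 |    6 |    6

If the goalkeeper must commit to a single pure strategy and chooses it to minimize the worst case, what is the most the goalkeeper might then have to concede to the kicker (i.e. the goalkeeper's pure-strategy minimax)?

The worst case (largest entry) in each column is s1: 13, s2: 10, s3: 9.
The best (smallest) of these is 9.

9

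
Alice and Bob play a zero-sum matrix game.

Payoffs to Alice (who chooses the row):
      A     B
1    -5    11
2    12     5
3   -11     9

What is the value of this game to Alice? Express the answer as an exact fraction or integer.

Row 3 is strictly dominated by row 1, so Alice never plays it.
The remaining 2×2 game on (1, 2) × (A, B) has no saddle point. Let Alice play 1 with probability p; indifference gives −5p + 12(1−p) = 11p + 5(1−p), so p = 7/23.
Similarly Bob's optimal q on A is 6/23, and the value is -5·(6/23) + (11)·(17/23) = 157/23.

157/23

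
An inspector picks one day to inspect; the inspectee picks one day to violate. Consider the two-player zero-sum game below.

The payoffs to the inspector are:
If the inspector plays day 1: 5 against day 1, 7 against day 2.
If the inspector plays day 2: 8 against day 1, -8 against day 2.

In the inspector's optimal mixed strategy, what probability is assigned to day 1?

Row minima are 5 and -8, so the inspector's maximin is 5; column maxima are 8 and 7, so the inspectee's minimax is 7. These differ, so the equilibrium is in mixed strategies.
Let the inspector play day 1 with probability p. The inspectee is indifferent when 5p + 8(1−p) = 7p − 8(1−p), giving p = 8/9.

8/9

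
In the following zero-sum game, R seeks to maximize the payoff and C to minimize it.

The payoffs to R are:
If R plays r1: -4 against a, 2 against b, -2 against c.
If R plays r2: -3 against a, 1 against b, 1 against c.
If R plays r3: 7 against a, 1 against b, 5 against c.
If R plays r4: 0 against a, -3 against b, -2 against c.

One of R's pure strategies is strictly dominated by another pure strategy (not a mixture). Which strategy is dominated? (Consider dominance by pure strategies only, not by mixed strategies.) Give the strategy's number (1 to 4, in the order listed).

Compare r4 with r3: 7 > 0, 1 > -3, 5 > -2.
So r3 strictly dominates r4 for R; r4 is strictly dominated.

4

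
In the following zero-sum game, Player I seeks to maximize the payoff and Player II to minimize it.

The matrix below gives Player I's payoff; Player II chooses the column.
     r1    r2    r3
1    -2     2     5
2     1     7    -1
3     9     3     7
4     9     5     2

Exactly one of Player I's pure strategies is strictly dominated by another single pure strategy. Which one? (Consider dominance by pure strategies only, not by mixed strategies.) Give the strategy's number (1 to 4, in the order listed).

1

Compare 1 with 3: 9 > -2, 3 > 2, 7 > 5.
So 3 strictly dominates 1 for Player I; 1 is strictly dominated.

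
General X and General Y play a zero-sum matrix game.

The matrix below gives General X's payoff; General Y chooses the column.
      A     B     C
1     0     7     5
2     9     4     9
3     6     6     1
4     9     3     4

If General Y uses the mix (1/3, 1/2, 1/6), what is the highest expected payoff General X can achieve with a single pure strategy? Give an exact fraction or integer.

13/2

1: (0)·(1/3) + (7)·(1/2) + (5)·(1/6) = 13/3.
2: (9)·(1/3) + (4)·(1/2) + (9)·(1/6) = 13/2.
3: (6)·(1/3) + (6)·(1/2) + (1)·(1/6) = 31/6.
4: (9)·(1/3) + (3)·(1/2) + (4)·(1/6) = 31/6.
The best pure response is 2 with expected payoff 13/2.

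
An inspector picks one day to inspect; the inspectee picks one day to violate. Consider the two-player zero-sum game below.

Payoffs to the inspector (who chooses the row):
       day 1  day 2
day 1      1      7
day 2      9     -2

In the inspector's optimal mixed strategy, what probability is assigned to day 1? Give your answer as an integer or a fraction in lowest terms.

11/17

Row minima are 1 and -2, so the inspector's maximin is 1; column maxima are 9 and 7, so the inspectee's minimax is 7. These differ, so the equilibrium is in mixed strategies.
Let the inspector play day 1 with probability p. The inspectee is indifferent when p + 9(1−p) = 7p − 2(1−p), giving p = 11/17.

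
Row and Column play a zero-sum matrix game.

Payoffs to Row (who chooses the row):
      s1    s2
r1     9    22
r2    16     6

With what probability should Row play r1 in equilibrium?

10/23

Row minima are 9 and 6, so Row's maximin is 9; column maxima are 16 and 22, so Column's minimax is 16. These differ, so the equilibrium is in mixed strategies.
Let Row play r1 with probability p. Column is indifferent when 9p + 16(1−p) = 22p + 6(1−p), giving p = 10/23.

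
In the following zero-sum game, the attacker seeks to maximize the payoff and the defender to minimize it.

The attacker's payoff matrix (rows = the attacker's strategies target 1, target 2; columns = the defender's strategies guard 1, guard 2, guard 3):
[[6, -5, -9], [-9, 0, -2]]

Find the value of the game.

Column guard 2 is strictly dominated by guard 3 for the defender (it gives the attacker more in every row).
The remaining 2×2 game on (target 1, target 2) × (guard 1, guard 3) has no saddle point. Let the attacker play target 1 with probability p; indifference gives 6p − 9(1−p) = −9p − 2(1−p), so p = 7/22.
Similarly the defender's optimal q on guard 1 is 7/22, and the value is 6·(7/22) + (-9)·(15/22) = -93/22.

-93/22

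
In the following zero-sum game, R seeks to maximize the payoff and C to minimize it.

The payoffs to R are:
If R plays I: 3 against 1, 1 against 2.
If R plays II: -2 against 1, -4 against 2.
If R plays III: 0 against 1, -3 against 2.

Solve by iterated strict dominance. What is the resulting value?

1

Column 1 is strictly dominated by 2 for C (1<3, -4<-2, -3<0); eliminate 1.
Row II is strictly dominated by row I (1>-4); eliminate II.
Row III is strictly dominated by row I (1>-3); eliminate III.
Only (I, 2) remains, with payoff 1.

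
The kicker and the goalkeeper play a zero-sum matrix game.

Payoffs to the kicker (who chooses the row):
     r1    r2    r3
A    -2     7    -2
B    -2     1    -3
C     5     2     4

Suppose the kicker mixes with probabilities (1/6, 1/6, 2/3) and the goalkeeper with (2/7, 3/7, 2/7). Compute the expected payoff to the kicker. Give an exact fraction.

Against (2/7, 3/7, 2/7), each row's expected payoff is A: 13/7; B: -1; C: 24/7.
Taking the (1/6, 1/6, 2/3)-weighted average: (1/6)·(13/7) + (1/6)·(-1) + (2/3)·(24/7) = 17/7.

17/7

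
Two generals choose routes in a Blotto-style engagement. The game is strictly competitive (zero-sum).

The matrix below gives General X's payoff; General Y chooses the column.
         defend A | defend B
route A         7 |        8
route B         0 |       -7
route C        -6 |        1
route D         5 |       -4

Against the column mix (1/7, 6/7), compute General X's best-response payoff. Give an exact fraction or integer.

55/7

route A: (7)·(1/7) + (8)·(6/7) = 55/7.
route B: (0)·(1/7) + (-7)·(6/7) = -6.
route C: (-6)·(1/7) + (1)·(6/7) = 0.
route D: (5)·(1/7) + (-4)·(6/7) = -19/7.
The best pure response is route A with expected payoff 55/7.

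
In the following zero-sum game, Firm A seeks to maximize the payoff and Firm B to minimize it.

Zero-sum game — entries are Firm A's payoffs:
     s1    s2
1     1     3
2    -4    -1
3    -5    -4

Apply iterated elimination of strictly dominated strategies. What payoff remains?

1

Column s2 is strictly dominated by s1 for Firm B (1<3, -4<-1, -5<-4); eliminate s2.
Row 2 is strictly dominated by row 1 (1>-4); eliminate 2.
Row 3 is strictly dominated by row 1 (1>-5); eliminate 3.
Only (1, s1) remains, with payoff 1.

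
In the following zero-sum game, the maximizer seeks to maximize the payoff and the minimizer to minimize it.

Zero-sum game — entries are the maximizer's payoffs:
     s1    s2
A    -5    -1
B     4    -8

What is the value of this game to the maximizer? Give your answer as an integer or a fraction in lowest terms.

Row minima are -5 and -8, so the maximizer's maximin is -5; column maxima are 4 and -1, so the minimizer's minimax is -1. These differ, so the equilibrium is in mixed strategies.
Let the maximizer play A with probability p. The minimizer is indifferent when −5p + 4(1−p) = −p − 8(1−p), giving p = 3/4.
Let the minimizer play s1 with probability q. The maximizer is indifferent when −5q − (1−q) = 4q − 8(1−q), giving q = 7/16.
The value is -5·(7/16) + (-1)·(9/16) = -11/4.

-11/4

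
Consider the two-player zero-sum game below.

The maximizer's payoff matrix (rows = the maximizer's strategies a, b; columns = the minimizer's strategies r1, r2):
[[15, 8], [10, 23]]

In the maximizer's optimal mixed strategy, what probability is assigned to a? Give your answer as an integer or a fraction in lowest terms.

13/20

Row minima are 8 and 10, so the maximizer's maximin is 10; column maxima are 15 and 23, so the minimizer's minimax is 15. These differ, so the equilibrium is in mixed strategies.
Let the maximizer play a with probability p. The minimizer is indifferent when 15p + 10(1−p) = 8p + 23(1−p), giving p = 13/20.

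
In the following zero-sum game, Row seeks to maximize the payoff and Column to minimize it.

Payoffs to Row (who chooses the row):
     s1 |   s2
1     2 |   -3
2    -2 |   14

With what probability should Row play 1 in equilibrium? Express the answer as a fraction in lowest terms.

Row minima are -3 and -2, so Row's maximin is -2; column maxima are 2 and 14, so Column's minimax is 2. These differ, so the equilibrium is in mixed strategies.
Let Row play 1 with probability p. Column is indifferent when 2p − 2(1−p) = −3p + 14(1−p), giving p = 16/21.

16/21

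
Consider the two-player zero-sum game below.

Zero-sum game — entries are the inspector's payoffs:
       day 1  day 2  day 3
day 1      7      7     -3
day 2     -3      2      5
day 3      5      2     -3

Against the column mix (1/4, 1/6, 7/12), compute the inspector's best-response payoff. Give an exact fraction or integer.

5/2

day 1: (7)·(1/4) + (7)·(1/6) + (-3)·(7/12) = 7/6.
day 2: (-3)·(1/4) + (2)·(1/6) + (5)·(7/12) = 5/2.
day 3: (5)·(1/4) + (2)·(1/6) + (-3)·(7/12) = -1/6.
The best pure response is day 2 with expected payoff 5/2.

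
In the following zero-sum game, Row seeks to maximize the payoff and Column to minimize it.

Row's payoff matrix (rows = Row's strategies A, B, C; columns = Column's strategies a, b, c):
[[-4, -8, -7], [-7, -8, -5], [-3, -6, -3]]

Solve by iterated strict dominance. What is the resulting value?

-6

Column a is strictly dominated by b for Column (-8<-4, -8<-7, -6<-3); eliminate a.
Column c is strictly dominated by b for Column (-8<-7, -8<-5, -6<-3); eliminate c.
Row A is strictly dominated by row C (-6>-8); eliminate A.
Row B is strictly dominated by row C (-6>-8); eliminate B.
Only (C, b) remains, with payoff -6.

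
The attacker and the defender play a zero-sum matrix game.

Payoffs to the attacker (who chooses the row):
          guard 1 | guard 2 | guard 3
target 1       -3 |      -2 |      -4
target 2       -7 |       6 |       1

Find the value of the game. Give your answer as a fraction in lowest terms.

Column guard 2 is strictly dominated by guard 3 for the defender (it gives the attacker more in every row).
The remaining 2×2 game on (target 1, target 2) × (guard 1, guard 3) has no saddle point. Let the attacker play target 1 with probability p; indifference gives −3p − 7(1−p) = −4p + (1−p), so p = 8/9.
Similarly the defender's optimal q on guard 1 is 5/9, and the value is -3·(5/9) + (-4)·(4/9) = -31/9.

-31/9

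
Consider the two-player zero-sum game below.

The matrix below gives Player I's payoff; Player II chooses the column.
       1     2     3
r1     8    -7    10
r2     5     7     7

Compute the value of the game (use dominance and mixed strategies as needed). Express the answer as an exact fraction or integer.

Column 3 is strictly dominated by 1 for Player II (it gives Player I more in every row).
The remaining 2×2 game on (r1, r2) × (1, 2) has no saddle point. Let Player I play r1 with probability p; indifference gives 8p + 5(1−p) = −7p + 7(1−p), so p = 2/17.
Similarly Player II's optimal q on 1 is 14/17, and the value is 8·(14/17) + (-7)·(3/17) = 91/17.

91/17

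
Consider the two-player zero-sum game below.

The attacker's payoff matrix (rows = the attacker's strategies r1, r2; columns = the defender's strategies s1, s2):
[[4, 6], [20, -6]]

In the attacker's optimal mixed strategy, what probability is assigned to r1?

Row minima are 4 and -6, so the attacker's maximin is 4; column maxima are 20 and 6, so the defender's minimax is 6. These differ, so the equilibrium is in mixed strategies.
Let the attacker play r1 with probability p. The defender is indifferent when 4p + 20(1−p) = 6p − 6(1−p), giving p = 13/14.

13/14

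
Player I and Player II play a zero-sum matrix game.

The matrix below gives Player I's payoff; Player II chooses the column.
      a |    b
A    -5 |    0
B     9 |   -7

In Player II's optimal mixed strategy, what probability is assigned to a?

1/3

Row minima are -5 and -7, so Player I's maximin is -5; column maxima are 9 and 0, so Player II's minimax is 0. These differ, so the equilibrium is in mixed strategies.
Let Player II play a with probability q. Player I is indifferent when −5q = 9q − 7(1−q), giving q = 1/3.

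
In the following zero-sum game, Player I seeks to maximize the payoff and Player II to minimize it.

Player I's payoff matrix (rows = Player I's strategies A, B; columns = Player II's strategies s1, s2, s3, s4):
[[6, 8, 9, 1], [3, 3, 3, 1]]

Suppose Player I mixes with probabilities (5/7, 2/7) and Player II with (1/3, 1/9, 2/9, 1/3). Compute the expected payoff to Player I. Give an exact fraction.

Against (1/3, 1/9, 2/9, 1/3), each row's expected payoff is A: 47/9; B: 7/3.
Taking the (5/7, 2/7)-weighted average: (5/7)·(47/9) + (2/7)·(7/3) = 277/63.

277/63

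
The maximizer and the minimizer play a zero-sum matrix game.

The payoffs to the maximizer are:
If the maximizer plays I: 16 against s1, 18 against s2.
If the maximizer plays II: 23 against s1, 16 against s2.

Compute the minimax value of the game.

Row minima are 16 and 16, so the maximizer's maximin is 16; column maxima are 23 and 18, so the minimizer's minimax is 18. These differ, so the equilibrium is in mixed strategies.
Let the maximizer play I with probability p. The minimizer is indifferent when 16p + 23(1−p) = 18p + 16(1−p), giving p = 7/9.
Let the minimizer play s1 with probability q. The maximizer is indifferent when 16q + 18(1−q) = 23q + 16(1−q), giving q = 2/9.
The value is 16·(2/9) + (18)·(7/9) = 158/9.

158/9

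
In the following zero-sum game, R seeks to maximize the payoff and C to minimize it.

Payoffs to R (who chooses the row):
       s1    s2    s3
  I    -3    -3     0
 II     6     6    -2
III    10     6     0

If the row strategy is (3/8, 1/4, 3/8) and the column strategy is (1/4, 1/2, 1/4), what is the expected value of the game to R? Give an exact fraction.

Against (1/4, 1/2, 1/4), each row's expected payoff is I: -9/4; II: 4; III: 11/2.
Taking the (3/8, 1/4, 3/8)-weighted average: (3/8)·(-9/4) + (1/4)·(4) + (3/8)·(11/2) = 71/32.

71/32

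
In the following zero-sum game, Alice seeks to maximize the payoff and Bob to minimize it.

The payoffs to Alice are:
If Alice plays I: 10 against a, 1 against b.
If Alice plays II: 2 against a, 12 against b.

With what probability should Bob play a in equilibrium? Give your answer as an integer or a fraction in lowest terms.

Row minima are 1 and 2, so Alice's maximin is 2; column maxima are 10 and 12, so Bob's minimax is 10. These differ, so the equilibrium is in mixed strategies.
Let Bob play a with probability q. Alice is indifferent when 10q + (1−q) = 2q + 12(1−q), giving q = 11/19.

11/19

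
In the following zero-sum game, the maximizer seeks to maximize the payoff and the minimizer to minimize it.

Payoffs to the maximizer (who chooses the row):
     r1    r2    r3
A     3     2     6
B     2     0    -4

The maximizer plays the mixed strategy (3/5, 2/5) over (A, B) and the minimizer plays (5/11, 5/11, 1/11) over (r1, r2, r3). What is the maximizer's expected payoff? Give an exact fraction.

Against (5/11, 5/11, 1/11), each row's expected payoff is A: 31/11; B: 6/11.
Taking the (3/5, 2/5)-weighted average: (3/5)·(31/11) + (2/5)·(6/11) = 21/11.

21/11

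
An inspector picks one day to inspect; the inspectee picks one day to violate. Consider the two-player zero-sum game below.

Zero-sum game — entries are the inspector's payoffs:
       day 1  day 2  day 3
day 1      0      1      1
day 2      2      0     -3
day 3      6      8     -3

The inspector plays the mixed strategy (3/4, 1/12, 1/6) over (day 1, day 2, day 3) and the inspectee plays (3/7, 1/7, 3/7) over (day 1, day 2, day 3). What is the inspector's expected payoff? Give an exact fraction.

67/84

Against (3/7, 1/7, 3/7), each row's expected payoff is day 1: 4/7; day 2: -3/7; day 3: 17/7.
Taking the (3/4, 1/12, 1/6)-weighted average: (3/4)·(4/7) + (1/12)·(-3/7) + (1/6)·(17/7) = 67/84.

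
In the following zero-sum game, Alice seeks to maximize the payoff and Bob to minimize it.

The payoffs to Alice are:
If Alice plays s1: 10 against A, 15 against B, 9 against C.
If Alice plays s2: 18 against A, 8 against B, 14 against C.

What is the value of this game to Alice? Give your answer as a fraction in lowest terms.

Column A is strictly dominated by C for Bob (it gives Alice more in every row).
The remaining 2×2 game on (s1, s2) × (B, C) has no saddle point. Let Alice play s1 with probability p; indifference gives 15p + 8(1−p) = 9p + 14(1−p), so p = 1/2.
Similarly Bob's optimal q on B is 5/12, and the value is 15·(5/12) + (9)·(7/12) = 23/2.

23/2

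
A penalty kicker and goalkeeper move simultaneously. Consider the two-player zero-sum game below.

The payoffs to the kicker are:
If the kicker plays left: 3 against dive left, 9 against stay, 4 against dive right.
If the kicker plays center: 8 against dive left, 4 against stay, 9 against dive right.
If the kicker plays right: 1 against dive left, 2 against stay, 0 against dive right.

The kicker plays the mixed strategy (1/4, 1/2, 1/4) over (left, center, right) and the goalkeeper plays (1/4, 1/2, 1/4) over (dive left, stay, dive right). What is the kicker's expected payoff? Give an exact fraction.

5

Against (1/4, 1/2, 1/4), each row's expected payoff is left: 25/4; center: 25/4; right: 5/4.
Taking the (1/4, 1/2, 1/4)-weighted average: (1/4)·(25/4) + (1/2)·(25/4) + (1/4)·(5/4) = 5.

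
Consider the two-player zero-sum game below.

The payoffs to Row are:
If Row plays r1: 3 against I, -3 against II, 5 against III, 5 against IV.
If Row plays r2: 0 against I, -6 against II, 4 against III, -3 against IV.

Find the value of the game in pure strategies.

Row minima: -3, -6 → Row's maximin is -3.
Column maxima: 3, -3, 5, 5 → Column's minimax is -3.
They coincide at (r1, II), so the value is -3.

-3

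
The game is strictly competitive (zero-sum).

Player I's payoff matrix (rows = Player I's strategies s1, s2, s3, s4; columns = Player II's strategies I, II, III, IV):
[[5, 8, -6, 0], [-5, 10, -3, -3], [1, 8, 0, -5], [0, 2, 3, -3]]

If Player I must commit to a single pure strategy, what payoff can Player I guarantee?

-3

The worst-case payoff for each row is s1: -6, s2: -5, s3: -5, s4: -3.
The best of these is -3.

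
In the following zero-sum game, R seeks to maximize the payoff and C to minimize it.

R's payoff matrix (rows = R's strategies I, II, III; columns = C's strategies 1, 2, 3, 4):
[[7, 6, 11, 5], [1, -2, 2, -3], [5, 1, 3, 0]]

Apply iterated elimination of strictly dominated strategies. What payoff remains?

Row II is strictly dominated by row I (7>1, 6>-2, 11>2, 5>-3); eliminate II.
Column 1 is strictly dominated by 2 for C (6<7, 1<5); eliminate 1.
Column 3 is strictly dominated by 2 for C (6<11, 1<3); eliminate 3.
Column 2 is strictly dominated by 4 for C (5<6, 0<1); eliminate 2.
Row III is strictly dominated by row I (5>0); eliminate III.
Only (I, 4) remains, with payoff 5.

5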